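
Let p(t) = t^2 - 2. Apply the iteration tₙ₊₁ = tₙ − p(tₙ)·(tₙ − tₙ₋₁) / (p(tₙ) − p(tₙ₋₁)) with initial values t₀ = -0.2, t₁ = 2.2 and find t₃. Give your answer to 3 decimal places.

1.247

p(-0.2) = -1.96000, p(2.2) = 2.84000
t₂ = 2.20000 − 2.84000·(2.20000 − (-0.20000)) / (2.84000 − (-1.96000)) = 2.20000 − (6.81600)/(4.80000) = 0.78000
p(0.78000) = -1.39160
t₃ = 0.78000 − (-1.39160)·(0.78000 − 2.20000) / (-1.39160 − 2.84000) = 0.78000 − (1.97607)/(-4.23160) = 1.24698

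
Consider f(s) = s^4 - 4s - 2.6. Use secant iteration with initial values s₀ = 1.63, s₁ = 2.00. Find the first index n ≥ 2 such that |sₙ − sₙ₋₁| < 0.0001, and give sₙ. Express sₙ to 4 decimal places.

f(1.63) = -2.060882, f(2.00) = 5.400000
s₂ = 2.000000 − 5.400000·(0.370000)/(7.460882) = 1.732203;  |Δ| = 0.267797
f(1.732203) = -0.525644
s₃ = 1.732203 − (-0.525644)·(-0.267797)/(-5.925644) = 1.755959;  |Δ| = 0.023755
f(1.755959) = -0.116537
s₄ = 1.755959 − (-0.116537)·(0.023755)/(0.409107) = 1.762725;  |Δ| = 0.006767
f(1.762725) = 0.003796
s₅ = 1.762725 − 0.003796·(0.006767)/(0.120333) = 1.762512;  |Δ| = 0.000213
f(1.762512) = -0.000026
s₆ = 1.762512 − (-0.000026)·(-0.000213)/(-0.003823) = 1.762513;  |Δ| = 0.000001
|s₆ − s₅| = 0.000001 < 0.0001

n = 6, sₙ = 1.7625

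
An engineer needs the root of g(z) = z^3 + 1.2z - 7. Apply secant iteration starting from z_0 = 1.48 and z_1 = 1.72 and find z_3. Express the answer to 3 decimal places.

g(1.48) = -1.98221, g(1.72) = 0.15245
z_2 = 1.72000 − 0.15245·(1.72000 − 1.48000) / (0.15245 − (-1.98221)) = 1.72000 − (0.03659)/(2.13466) = 1.70286
g(1.70286) = -0.01873
z_3 = 1.70286 − (-0.01873)·(1.70286 − 1.72000) / (-0.01873 − 0.15245) = 1.70286 − (0.00032)/(-0.17118) = 1.70474

1.705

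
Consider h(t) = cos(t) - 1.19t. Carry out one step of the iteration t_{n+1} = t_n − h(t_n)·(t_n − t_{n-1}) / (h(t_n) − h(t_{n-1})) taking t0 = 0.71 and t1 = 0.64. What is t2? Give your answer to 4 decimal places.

h(0.71) = -0.086538, h(0.64) = 0.040496
t2 = 0.640000 − 0.040496·(0.640000 − 0.710000) / (0.040496 − (-0.086538)) = 0.640000 − (-0.002835)/(0.127034) = 0.662315

0.6623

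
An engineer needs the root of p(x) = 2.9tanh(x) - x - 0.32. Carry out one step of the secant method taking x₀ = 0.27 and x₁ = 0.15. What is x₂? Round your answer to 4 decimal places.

p(0.27) = 0.174512, p(0.15) = -0.038233
x₂ = 0.150000 − (-0.038233)·(0.150000 − 0.270000) / (-0.038233 − 0.174512) = 0.150000 − (0.004588)/(-0.212745) = 0.171566

0.1716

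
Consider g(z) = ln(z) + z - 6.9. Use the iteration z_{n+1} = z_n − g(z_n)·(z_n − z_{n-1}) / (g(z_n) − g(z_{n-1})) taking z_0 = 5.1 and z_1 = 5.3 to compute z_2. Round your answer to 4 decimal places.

g(5.1) = -0.170759, g(5.3) = 0.067707
z_2 = 5.300000 − 0.067707·(5.300000 − 5.100000) / (0.067707 − (-0.170759)) = 5.300000 − (0.013541)/(0.238466) = 5.243215

5.2432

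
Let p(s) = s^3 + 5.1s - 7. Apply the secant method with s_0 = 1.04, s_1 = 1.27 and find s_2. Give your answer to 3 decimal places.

p(1.04) = -0.57114, p(1.27) = 1.52538
s_2 = 1.27000 − 1.52538·(1.27000 − 1.04000) / (1.52538 − (-0.57114)) = 1.27000 − (0.35084)/(2.09652) = 1.10266

1.103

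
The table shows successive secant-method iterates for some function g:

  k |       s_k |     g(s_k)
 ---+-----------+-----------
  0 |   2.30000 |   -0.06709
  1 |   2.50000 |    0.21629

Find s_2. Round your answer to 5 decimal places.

s_2 = 2.50000 − 0.21629·(2.50000 − 2.30000) / (0.21629 − (-0.06709))
   = 2.50000 − (0.0432580)/(0.2833800) = 2.3473498

2.34735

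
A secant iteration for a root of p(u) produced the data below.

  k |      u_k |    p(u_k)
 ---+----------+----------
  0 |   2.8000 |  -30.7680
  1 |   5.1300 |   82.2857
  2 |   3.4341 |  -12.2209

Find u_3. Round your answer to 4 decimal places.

u_3 = 3.4341 − (-12.2209)·(3.4341 − 5.1300) / (-12.2209 − 82.2857)
   = 3.4341 − (20.725424)/(-94.506600) = 3.653401

3.6534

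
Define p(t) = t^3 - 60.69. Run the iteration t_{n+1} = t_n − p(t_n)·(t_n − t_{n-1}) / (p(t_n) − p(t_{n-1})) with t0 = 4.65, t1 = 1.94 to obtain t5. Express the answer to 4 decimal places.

p(4.65) = 39.854625, p(1.94) = -53.388616
t2 = 1.940000 − (-53.388616)·(1.940000 − 4.650000) / (-53.388616 − 39.854625) = 1.940000 − (144.683149)/(-93.243241) = 3.491674
p(3.491674) = -18.120239
t3 = 3.491674 − (-18.120239)·(3.491674 − 1.940000) / (-18.120239 − (-53.388616)) = 3.491674 − (-28.116711)/(35.268377) = 4.288896
p(4.288896) = 18.202648
t4 = 4.288896 − 18.202648·(4.288896 − 3.491674) / (18.202648 − (-18.120239)) = 4.288896 − (14.511543)/(36.322886) = 3.889381
p(3.889381) = -1.854235
t5 = 3.889381 − (-1.854235)·(3.889381 − 4.288896) / (-1.854235 − 18.202648) = 3.889381 − (0.740795)/(-20.056883) = 3.926316

3.9263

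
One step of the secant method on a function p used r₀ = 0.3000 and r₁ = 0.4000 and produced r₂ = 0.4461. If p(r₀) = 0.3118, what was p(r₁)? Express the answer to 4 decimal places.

The secant line through (0.3000, 0.3118) and (0.4000, p(r₁)) crosses zero at r₂ = 0.4461.
So (0.3000, 0.3118), (0.4000, p(r₁)), (0.4461, 0) are collinear:
p(r₁) = 0.3118 · (0.4000 − 0.4461) / (0.3000 − 0.4461) = 0.3118 · (-0.046100)/(-0.146100) = 0.098385

0.0984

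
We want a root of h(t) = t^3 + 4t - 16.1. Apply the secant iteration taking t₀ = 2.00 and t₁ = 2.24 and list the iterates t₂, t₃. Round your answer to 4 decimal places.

2.0057, 2.0062

h(2.00) = -0.100000, h(2.24) = 4.099424
t₂ = 2.240000 − 4.099424·(2.240000 − 2.000000) / (4.099424 − (-0.100000)) = 2.240000 − (0.983862)/(4.199424) = 2.005715
h(2.005715) = -0.008363
t₃ = 2.005715 − (-0.008363)·(2.005715 − 2.240000) / (-0.008363 − 4.099424) = 2.005715 − (0.001959)/(-4.107787) = 2.006192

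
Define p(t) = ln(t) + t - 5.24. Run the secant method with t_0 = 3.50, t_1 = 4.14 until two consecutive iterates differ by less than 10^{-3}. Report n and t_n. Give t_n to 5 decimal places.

n = 4, t_n = 3.88331

p(3.50) = -0.4872370, p(4.14) = 0.3206958
t_2 = 4.1400000 − 0.3206958·(0.6400000)/(0.8079328) = 3.8859624;  |Δ| = 0.2540376
p(3.8859624) = 0.0033331
t_3 = 3.8859624 − 0.0033331·(-0.2540376)/(-0.3173627) = 3.8832944;  |Δ| = 0.0026680
p(3.8832944) = -0.0000217
t_4 = 3.8832944 − (-0.0000217)·(-0.0026680)/(-0.0033548) = 3.8833117;  |Δ| = 0.0000173
|t_4 − t_3| = 0.0000173 < 10^{-3}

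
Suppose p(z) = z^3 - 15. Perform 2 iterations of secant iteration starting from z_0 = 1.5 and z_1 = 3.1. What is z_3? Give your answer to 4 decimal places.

2.4056

p(1.5) = -11.625000, p(3.1) = 14.791000
z_2 = 3.100000 − 14.791000·(3.100000 − 1.500000) / (14.791000 − (-11.625000)) = 3.100000 − (23.665600)/(26.416000) = 2.204119
p(2.204119) = -4.292084
z_3 = 2.204119 − (-4.292084)·(2.204119 − 3.100000) / (-4.292084 − 14.791000) = 2.204119 − (3.845198)/(-19.083084) = 2.405616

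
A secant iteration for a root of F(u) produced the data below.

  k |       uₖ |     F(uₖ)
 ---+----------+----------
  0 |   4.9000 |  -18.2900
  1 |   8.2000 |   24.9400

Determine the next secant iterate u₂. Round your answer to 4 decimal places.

u₂ = 8.2000 − 24.9400·(8.2000 − 4.9000) / (24.9400 − (-18.2900))
   = 8.2000 − (82.302000)/(43.230000) = 6.296183

6.2962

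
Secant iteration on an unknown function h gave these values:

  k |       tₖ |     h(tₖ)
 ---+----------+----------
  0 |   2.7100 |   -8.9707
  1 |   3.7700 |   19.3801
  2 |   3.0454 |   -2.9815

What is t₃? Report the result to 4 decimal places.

3.1420

t₃ = 3.0454 − (-2.9815)·(3.0454 − 3.7700) / (-2.9815 − 19.3801)
   = 3.0454 − (2.160395)/(-22.361600) = 3.142012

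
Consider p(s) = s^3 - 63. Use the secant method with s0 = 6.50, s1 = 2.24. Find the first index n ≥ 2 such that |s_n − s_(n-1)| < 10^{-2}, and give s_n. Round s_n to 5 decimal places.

p(6.50) = 211.6250000, p(2.24) = -51.7605760
s2 = 2.2400000 − (-51.7605760)·(-4.2600000)/(-263.3855760) = 3.0771759;  |Δ| = 0.8371759
p(3.0771759) = -33.8621863
s3 = 3.0771759 − (-33.8621863)·(0.8371759)/(17.8983897) = 4.6610394;  |Δ| = 1.5838635
p(4.6610394) = 38.2624228
s4 = 4.6610394 − 38.2624228·(1.5838635)/(72.1246091) = 3.8207928;  |Δ| = 0.8402466
p(3.8207928) = -7.2223175
s5 = 3.8207928 − (-7.2223175)·(-0.8402466)/(-45.4847403) = 3.9542118;  |Δ| = 0.1334190
p(3.9542118) = -1.1727713
s6 = 3.9542118 − (-1.1727713)·(0.1334190)/(6.0495462) = 3.9800765;  |Δ| = 0.0258647
p(3.9800765) = 0.0484290
s7 = 3.9800765 − 0.0484290·(0.0258647)/(1.2212003) = 3.9790508;  |Δ| = 0.0010257
|s7 − s6| = 0.0010257 < 10^{-2}

n = 7, s_n = 3.97905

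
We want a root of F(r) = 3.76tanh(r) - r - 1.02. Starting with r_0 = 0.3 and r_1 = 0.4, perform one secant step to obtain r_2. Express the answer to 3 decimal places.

0.396

F(0.3) = -0.22466, F(0.4) = 0.00861
r_2 = 0.40000 − 0.00861·(0.40000 − 0.30000) / (0.00861 − (-0.22466)) = 0.40000 − (0.00086)/(0.23327) = 0.39631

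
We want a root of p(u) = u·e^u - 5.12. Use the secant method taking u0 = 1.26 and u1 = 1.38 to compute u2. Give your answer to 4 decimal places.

1.3380

p(1.26) = -0.677969, p(1.38) = 0.365364
u2 = 1.380000 − 0.365364·(1.380000 − 1.260000) / (0.365364 − (-0.677969)) = 1.380000 − (0.043844)/(1.043333) = 1.337977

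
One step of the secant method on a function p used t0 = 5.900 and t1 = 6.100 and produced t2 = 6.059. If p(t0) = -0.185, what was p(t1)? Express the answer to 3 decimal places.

0.048

The secant line through (5.900, -0.185) and (6.100, p(t1)) crosses zero at t2 = 6.059.
So (5.900, -0.185), (6.100, p(t1)), (6.059, 0) are collinear:
p(t1) = -0.185 · (6.100 − 6.059) / (5.900 − 6.059) = -0.185 · (0.04100)/(-0.15900) = 0.04770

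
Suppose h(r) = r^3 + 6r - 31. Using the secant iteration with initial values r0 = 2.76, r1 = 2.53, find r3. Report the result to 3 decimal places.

2.515

h(2.76) = 6.58458, h(2.53) = 0.37428
r2 = 2.53000 − 0.37428·(2.53000 − 2.76000) / (0.37428 − 6.58458) = 2.53000 − (-0.08608)/(-6.21030) = 2.51614
h(2.51614) = 0.02639
r3 = 2.51614 − 0.02639·(2.51614 − 2.53000) / (0.02639 − 0.37428) = 2.51614 − (-0.00037)/(-0.34789) = 2.51509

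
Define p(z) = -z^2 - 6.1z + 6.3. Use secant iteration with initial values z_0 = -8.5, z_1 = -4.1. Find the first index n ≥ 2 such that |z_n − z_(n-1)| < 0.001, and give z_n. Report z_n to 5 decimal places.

n = 7, z_n = -7.00000

p(-8.5) = -14.1000000, p(-4.1) = 14.5000000
z_2 = -4.1000000 − 14.5000000·(4.4000000)/(28.6000000) = -6.3307692;  |Δ| = 2.2307692
p(-6.3307692) = 4.8390533
z_3 = -6.3307692 − 4.8390533·(-2.2307692)/(-9.6609467) = -7.4481350;  |Δ| = 1.1173658
p(-7.4481350) = -3.7410914
z_4 = -7.4481350 − (-3.7410914)·(-1.1173658)/(-8.5801447) = -6.9609442;  |Δ| = 0.4871908
p(-6.9609442) = 0.3070154
z_5 = -6.9609442 − 0.3070154·(0.4871908)/(4.0481068) = -6.9978936;  |Δ| = 0.0369494
p(-6.9978936) = 0.0166361
z_6 = -6.9978936 − 0.0166361·(-0.0369494)/(-0.2903793) = -7.0000105;  |Δ| = 0.0021169
p(-7.0000105) = -0.0000827
z_7 = -7.0000105 − (-0.0000827)·(-0.0021169)/(-0.0167188) = -7.0000000;  |Δ| = 0.0000105
|z_7 − z_6| = 0.0000105 < 0.001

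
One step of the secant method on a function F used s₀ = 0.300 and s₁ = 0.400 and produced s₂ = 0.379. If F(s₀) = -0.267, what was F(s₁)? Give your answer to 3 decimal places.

0.071

The secant line through (0.300, -0.267) and (0.400, F(s₁)) crosses zero at s₂ = 0.379.
So (0.300, -0.267), (0.400, F(s₁)), (0.379, 0) are collinear:
F(s₁) = -0.267 · (0.400 − 0.379) / (0.300 − 0.379) = -0.267 · (0.02100)/(-0.07900) = 0.07097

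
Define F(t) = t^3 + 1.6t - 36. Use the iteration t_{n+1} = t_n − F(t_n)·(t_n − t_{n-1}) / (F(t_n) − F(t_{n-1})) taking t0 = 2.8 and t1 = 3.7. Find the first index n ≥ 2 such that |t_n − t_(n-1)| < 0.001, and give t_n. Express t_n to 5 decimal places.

n = 5, t_n = 3.14054

F(2.8) = -9.5680000, F(3.7) = 20.5730000
t2 = 3.7000000 − 20.5730000·(0.9000000)/(30.1410000) = 3.0856972;  |Δ| = 0.6143028
F(3.0856972) = -1.6823339
t3 = 3.0856972 − (-1.6823339)·(-0.6143028)/(-22.2553339) = 3.1321338;  |Δ| = 0.0464366
F(3.1321338) = -0.2615311
t4 = 3.1321338 − (-0.2615311)·(0.0464366)/(1.4208029) = 3.1406816;  |Δ| = 0.0085477
F(3.1406816) = 0.0043984
t5 = 3.1406816 − 0.0043984·(0.0085477)/(0.2659295) = 3.1405402;  |Δ| = 0.0001414
|t5 − t4| = 0.0001414 < 0.001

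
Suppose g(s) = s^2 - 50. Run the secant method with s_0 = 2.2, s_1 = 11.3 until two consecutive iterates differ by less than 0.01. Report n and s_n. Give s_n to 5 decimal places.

g(2.2) = -45.1600000, g(11.3) = 77.6900000
s_2 = 11.3000000 − 77.6900000·(9.1000000)/(122.8500000) = 5.5451852;  |Δ| = 5.7548148
g(5.5451852) = -19.2509213
s_3 = 5.5451852 − (-19.2509213)·(-5.7548148)/(-96.9409213) = 6.6879996;  |Δ| = 1.1428145
g(6.6879996) = -5.2706607
s_4 = 6.6879996 − (-5.2706607)·(1.1428145)/(13.9802606) = 7.1188491;  |Δ| = 0.4308494
g(7.1188491) = 0.6780122
s_5 = 7.1188491 − 0.6780122·(0.4308494)/(5.9486729) = 7.0697421;  |Δ| = 0.0491069
g(7.0697421) = -0.0187462
s_6 = 7.0697421 − (-0.0187462)·(-0.0491069)/(-0.6967584) = 7.0710633;  |Δ| = 0.0013212
|s_6 − s_5| = 0.0013212 < 0.01

n = 6, s_n = 7.07106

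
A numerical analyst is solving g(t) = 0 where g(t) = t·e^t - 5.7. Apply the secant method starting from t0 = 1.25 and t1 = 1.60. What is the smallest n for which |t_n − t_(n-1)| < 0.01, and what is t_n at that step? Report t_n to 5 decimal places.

g(1.25) = -1.3370713, g(1.60) = 2.2248519
t2 = 1.6000000 − 2.2248519·(0.3500000)/(3.5619232) = 1.3813827;  |Δ| = 0.2186173
g(1.3813827) = -0.2015425
t3 = 1.3813827 − (-0.2015425)·(-0.2186173)/(-2.4263944) = 1.3995416;  |Δ| = 0.0181589
g(1.3995416) = -0.0271802
t4 = 1.3995416 − (-0.0271802)·(0.0181589)/(0.1743624) = 1.4023722;  |Δ| = 0.0028307
|t4 − t3| = 0.0028307 < 0.01

n = 4, t_n = 1.40237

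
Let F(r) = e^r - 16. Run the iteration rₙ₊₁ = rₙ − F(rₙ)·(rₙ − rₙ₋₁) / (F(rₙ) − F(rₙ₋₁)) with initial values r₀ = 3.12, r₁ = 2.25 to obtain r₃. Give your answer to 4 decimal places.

F(3.12) = 6.646380, F(2.25) = -6.512264
r₂ = 2.250000 − (-6.512264)·(2.250000 − 3.120000) / (-6.512264 − 6.646380) = 2.250000 − (5.665670)/(-13.158644) = 2.680566
F(2.680566) = -1.406643
r₃ = 2.680566 − (-1.406643)·(2.680566 − 2.250000) / (-1.406643 − (-6.512264)) = 2.680566 − (-0.605653)/(5.105621) = 2.799191

2.7992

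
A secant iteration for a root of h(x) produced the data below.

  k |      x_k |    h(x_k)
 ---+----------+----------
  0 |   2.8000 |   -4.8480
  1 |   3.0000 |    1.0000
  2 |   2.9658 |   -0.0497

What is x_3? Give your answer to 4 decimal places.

x_3 = 2.9658 − (-0.0497)·(2.9658 − 3.0000) / (-0.0497 − 1.0000)
   = 2.9658 − (0.001700)/(-1.049700) = 2.967419

2.9674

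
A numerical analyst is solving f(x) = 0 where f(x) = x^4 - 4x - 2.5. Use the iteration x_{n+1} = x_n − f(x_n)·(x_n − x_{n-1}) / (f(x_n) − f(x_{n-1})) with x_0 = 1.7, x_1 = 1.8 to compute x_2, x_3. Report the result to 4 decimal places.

1.7543, 1.7568

f(1.7) = -0.947900, f(1.8) = 0.797600
x_2 = 1.800000 − 0.797600·(1.800000 − 1.700000) / (0.797600 − (-0.947900)) = 1.800000 − (0.079760)/(1.745500) = 1.754305
f(1.754305) = -0.045678
x_3 = 1.754305 − (-0.045678)·(1.754305 − 1.800000) / (-0.045678 − 0.797600) = 1.754305 − (0.002087)/(-0.843278) = 1.756781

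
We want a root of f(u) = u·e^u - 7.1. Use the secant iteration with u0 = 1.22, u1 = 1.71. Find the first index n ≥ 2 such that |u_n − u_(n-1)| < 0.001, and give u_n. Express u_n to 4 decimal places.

f(1.22) = -2.967631, f(1.71) = 2.354524
u2 = 1.710000 − 2.354524·(0.490000)/(5.322155) = 1.493224;  |Δ| = 0.216776
f(1.493224) = -0.453030
u3 = 1.493224 − (-0.453030)·(-0.216776)/(-2.807554) = 1.528203;  |Δ| = 0.034979
f(1.528203) = -0.055159
u4 = 1.528203 − (-0.055159)·(0.034979)/(0.397871) = 1.533052;  |Δ| = 0.004849
f(1.533052) = 0.001551
u5 = 1.533052 − 0.001551·(0.004849)/(0.056710) = 1.532920;  |Δ| = 0.000133
|u5 − u4| = 0.000133 < 0.001

n = 5, u_n = 1.5329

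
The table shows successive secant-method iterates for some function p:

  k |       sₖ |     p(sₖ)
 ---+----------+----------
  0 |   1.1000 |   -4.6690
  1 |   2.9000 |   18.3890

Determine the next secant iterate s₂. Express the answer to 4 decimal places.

1.4645

s₂ = 2.9000 − 18.3890·(2.9000 − 1.1000) / (18.3890 − (-4.6690))
   = 2.9000 − (33.100200)/(23.058000) = 1.464481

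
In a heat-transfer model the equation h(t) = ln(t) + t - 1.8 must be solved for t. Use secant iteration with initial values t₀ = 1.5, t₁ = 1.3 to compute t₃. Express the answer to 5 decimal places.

1.43729

h(1.5) = 0.1054651, h(1.3) = -0.2376357
t₂ = 1.3000000 − (-0.2376357)·(1.3000000 − 1.5000000) / (-0.2376357 − 0.1054651) = 1.3000000 − (0.0475271)/(-0.3431008) = 1.4385224
h(1.4385224) = 0.0021388
t₃ = 1.4385224 − 0.0021388·(1.4385224 − 1.3000000) / (0.0021388 − (-0.2376357)) = 1.4385224 − (0.0002963)/(0.2397746) = 1.4372867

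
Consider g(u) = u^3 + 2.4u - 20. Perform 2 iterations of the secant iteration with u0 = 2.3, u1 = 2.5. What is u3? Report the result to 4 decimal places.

g(2.3) = -2.313000, g(2.5) = 1.625000
u2 = 2.500000 − 1.625000·(2.500000 − 2.300000) / (1.625000 − (-2.313000)) = 2.500000 − (0.325000)/(3.938000) = 2.417471
g(2.417471) = -0.069972
u3 = 2.417471 − (-0.069972)·(2.417471 − 2.500000) / (-0.069972 − 1.625000) = 2.417471 − (0.005775)/(-1.694972) = 2.420878

2.4209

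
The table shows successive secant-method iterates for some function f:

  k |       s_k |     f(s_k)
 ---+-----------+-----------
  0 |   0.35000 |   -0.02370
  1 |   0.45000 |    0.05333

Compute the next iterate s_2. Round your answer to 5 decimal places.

0.38077

s_2 = 0.45000 − 0.05333·(0.45000 − 0.35000) / (0.05333 − (-0.02370))
   = 0.45000 − (0.0053330)/(0.0770300) = 0.3807672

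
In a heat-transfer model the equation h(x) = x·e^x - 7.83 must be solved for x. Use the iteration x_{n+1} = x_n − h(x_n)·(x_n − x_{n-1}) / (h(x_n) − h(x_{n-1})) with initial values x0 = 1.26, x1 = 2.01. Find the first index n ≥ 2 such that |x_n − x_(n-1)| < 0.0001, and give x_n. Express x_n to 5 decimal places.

h(1.26) = -3.3879689, h(2.01) = 7.1712679
x2 = 2.0100000 − 7.1712679·(0.7500000)/(10.5592368) = 1.5006402;  |Δ| = 0.5093598
h(1.5006402) = -1.1002904
x3 = 1.5006402 − (-1.1002904)·(-0.5093598)/(-8.2715583) = 1.5683957;  |Δ| = 0.0677555
h(1.5683957) = -0.3033583
x4 = 1.5683957 − (-0.3033583)·(0.0677555)/(0.7969321) = 1.5941874;  |Δ| = 0.0257917
h(1.5941874) = 0.0202978
x5 = 1.5941874 − 0.0202978·(0.0257917)/(0.3236561) = 1.5925699;  |Δ| = 0.0016175
h(1.5925699) = -0.0003420
x6 = 1.5925699 − (-0.0003420)·(-0.0016175)/(-0.0206398) = 1.5925967;  |Δ| = 0.0000268
|x6 − x5| = 0.0000268 < 0.0001

n = 6, x_n = 1.59260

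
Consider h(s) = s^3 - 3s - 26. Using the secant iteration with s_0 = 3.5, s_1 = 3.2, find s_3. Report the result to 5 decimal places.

h(3.5) = 6.3750000, h(3.2) = -2.8320000
s_2 = 3.2000000 − (-2.8320000)·(3.2000000 − 3.5000000) / (-2.8320000 − 6.3750000) = 3.2000000 − (0.8496000)/(-9.2070000) = 3.2922776
h(3.2922776) = -0.1915332
s_3 = 3.2922776 − (-0.1915332)·(3.2922776 − 3.2000000) / (-0.1915332 − (-2.8320000)) = 3.2922776 − (-0.0176742)/(2.6404668) = 3.2989712

3.29897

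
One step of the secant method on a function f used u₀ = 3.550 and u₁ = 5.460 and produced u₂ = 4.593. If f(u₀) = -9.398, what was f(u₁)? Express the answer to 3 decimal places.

The secant line through (3.550, -9.398) and (5.460, f(u₁)) crosses zero at u₂ = 4.593.
So (3.550, -9.398), (5.460, f(u₁)), (4.593, 0) are collinear:
f(u₁) = -9.398 · (5.460 − 4.593) / (3.550 − 4.593) = -9.398 · (0.86700)/(-1.04300) = 7.81214

7.812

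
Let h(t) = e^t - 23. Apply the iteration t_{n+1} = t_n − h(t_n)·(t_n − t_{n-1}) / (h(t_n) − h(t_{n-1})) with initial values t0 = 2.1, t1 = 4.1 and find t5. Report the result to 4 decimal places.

h(2.1) = -14.833830, h(4.1) = 37.340288
t2 = 4.100000 − 37.340288·(4.100000 − 2.100000) / (37.340288 − (-14.833830)) = 4.100000 − (74.680575)/(52.174118) = 2.668628
h(2.668628) = -8.579830
t3 = 2.668628 − (-8.579830)·(2.668628 − 4.100000) / (-8.579830 − 37.340288) = 2.668628 − (12.280929)/(-45.920118) = 2.936069
h(2.936069) = -4.158365
t4 = 2.936069 − (-4.158365)·(2.936069 − 2.668628) / (-4.158365 − (-8.579830)) = 2.936069 − (-1.112118)/(4.421465) = 3.187596
h(3.187596) = 1.230109
t5 = 3.187596 − 1.230109·(3.187596 − 2.936069) / (1.230109 − (-4.158365)) = 3.187596 − (0.309406)/(5.388474) = 3.130176

3.1302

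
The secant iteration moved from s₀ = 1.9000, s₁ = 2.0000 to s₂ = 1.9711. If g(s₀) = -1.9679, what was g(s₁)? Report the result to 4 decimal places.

0.7999

The secant line through (1.9000, -1.9679) and (2.0000, g(s₁)) crosses zero at s₂ = 1.9711.
So (1.9000, -1.9679), (2.0000, g(s₁)), (1.9711, 0) are collinear:
g(s₁) = -1.9679 · (2.0000 − 1.9711) / (1.9000 − 1.9711) = -1.9679 · (0.028900)/(-0.071100) = 0.799892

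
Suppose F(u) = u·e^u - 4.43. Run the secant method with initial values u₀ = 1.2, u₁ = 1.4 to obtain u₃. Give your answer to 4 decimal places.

F(1.2) = -0.445860, F(1.4) = 1.247280
u₂ = 1.400000 − 1.247280·(1.400000 − 1.200000) / (1.247280 − (-0.445860)) = 1.400000 − (0.249456)/(1.693140) = 1.252667
F(1.252667) = -0.046089
u₃ = 1.252667 − (-0.046089)·(1.252667 − 1.400000) / (-0.046089 − 1.247280) = 1.252667 − (0.006790)/(-1.293369) = 1.257917

1.2579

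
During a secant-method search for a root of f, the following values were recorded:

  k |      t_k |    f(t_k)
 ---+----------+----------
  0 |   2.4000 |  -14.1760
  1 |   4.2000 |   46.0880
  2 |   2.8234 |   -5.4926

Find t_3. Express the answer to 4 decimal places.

t_3 = 2.8234 − (-5.4926)·(2.8234 − 4.2000) / (-5.4926 − 46.0880)
   = 2.8234 − (7.561113)/(-51.580600) = 2.969988

2.9700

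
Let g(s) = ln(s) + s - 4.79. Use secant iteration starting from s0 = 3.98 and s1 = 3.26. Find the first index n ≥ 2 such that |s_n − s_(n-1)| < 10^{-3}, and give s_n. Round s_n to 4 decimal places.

g(3.98) = 0.571282, g(3.26) = -0.348273
s2 = 3.260000 − (-0.348273)·(-0.720000)/(-0.919555) = 3.532693;  |Δ| = 0.272693
g(3.532693) = 0.004754
s3 = 3.532693 − 0.004754·(0.272693)/(0.353027) = 3.529021;  |Δ| = 0.003672
g(3.529021) = 0.000042
s4 = 3.529021 − 0.000042·(-0.003672)/(-0.004712) = 3.528989;  |Δ| = 0.000033
|s4 − s3| = 0.000033 < 10^{-3}

n = 4, s_n = 3.5290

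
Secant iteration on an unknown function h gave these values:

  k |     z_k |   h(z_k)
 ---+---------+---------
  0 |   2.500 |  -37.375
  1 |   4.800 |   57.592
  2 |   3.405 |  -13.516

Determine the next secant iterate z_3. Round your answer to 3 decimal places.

z_3 = 3.405 − (-13.516)·(3.405 − 4.800) / (-13.516 − 57.592)
   = 3.405 − (18.85482)/(-71.10800) = 3.67016

3.670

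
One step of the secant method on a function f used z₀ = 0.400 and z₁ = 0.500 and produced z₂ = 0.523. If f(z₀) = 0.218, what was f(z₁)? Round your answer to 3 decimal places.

The secant line through (0.400, 0.218) and (0.500, f(z₁)) crosses zero at z₂ = 0.523.
So (0.400, 0.218), (0.500, f(z₁)), (0.523, 0) are collinear:
f(z₁) = 0.218 · (0.500 − 0.523) / (0.400 − 0.523) = 0.218 · (-0.02300)/(-0.12300) = 0.04076

0.041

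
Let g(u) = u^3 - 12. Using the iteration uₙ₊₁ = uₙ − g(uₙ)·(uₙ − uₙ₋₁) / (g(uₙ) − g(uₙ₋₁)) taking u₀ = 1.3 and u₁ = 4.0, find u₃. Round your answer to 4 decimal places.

1.9923

g(1.3) = -9.803000, g(4.0) = 52.000000
u₂ = 4.000000 − 52.000000·(4.000000 − 1.300000) / (52.000000 − (-9.803000)) = 4.000000 − (140.400000)/(61.803000) = 1.728266
g(1.728266) = -6.837840
u₃ = 1.728266 − (-6.837840)·(1.728266 − 4.000000) / (-6.837840 − 52.000000) = 1.728266 − (15.533756)/(-58.837840) = 1.992275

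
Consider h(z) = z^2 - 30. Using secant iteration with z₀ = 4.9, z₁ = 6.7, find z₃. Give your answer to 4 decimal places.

h(4.9) = -5.990000, h(6.7) = 14.890000
z₂ = 6.700000 − 14.890000·(6.700000 − 4.900000) / (14.890000 − (-5.990000)) = 6.700000 − (26.802000)/(20.880000) = 5.416379
h(5.416379) = -0.662835
z₃ = 5.416379 − (-0.662835)·(5.416379 − 6.700000) / (-0.662835 − 14.890000) = 5.416379 − (0.850829)/(-15.552835) = 5.471085

5.4711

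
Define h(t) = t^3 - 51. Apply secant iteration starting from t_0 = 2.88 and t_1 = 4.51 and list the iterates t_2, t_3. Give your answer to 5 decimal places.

3.53137, 3.67421

h(2.88) = -27.1121280, h(4.51) = 40.7338510
t_2 = 4.5100000 − 40.7338510·(4.5100000 − 2.8800000) / (40.7338510 − (-27.1121280)) = 4.5100000 − (66.3961771)/(67.8459790) = 3.5313690
h(3.5313690) = -6.9618256
t_3 = 3.5313690 − (-6.9618256)·(3.5313690 − 4.5100000) / (-6.9618256 − 40.7338510) = 3.5313690 − (6.8130582)/(-47.6956766) = 3.6742134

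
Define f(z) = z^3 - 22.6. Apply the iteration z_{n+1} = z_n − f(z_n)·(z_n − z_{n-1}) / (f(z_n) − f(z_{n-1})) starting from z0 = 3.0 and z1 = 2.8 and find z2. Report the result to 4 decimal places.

f(3.0) = 4.400000, f(2.8) = -0.648000
z2 = 2.800000 − (-0.648000)·(2.800000 − 3.000000) / (-0.648000 − 4.400000) = 2.800000 − (0.129600)/(-5.048000) = 2.825674

2.8257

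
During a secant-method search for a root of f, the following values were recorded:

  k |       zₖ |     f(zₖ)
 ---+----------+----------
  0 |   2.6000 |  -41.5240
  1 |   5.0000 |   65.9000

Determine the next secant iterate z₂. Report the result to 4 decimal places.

z₂ = 5.0000 − 65.9000·(5.0000 − 2.6000) / (65.9000 − (-41.5240))
   = 5.0000 − (158.160000)/(107.424000) = 3.527703

3.5277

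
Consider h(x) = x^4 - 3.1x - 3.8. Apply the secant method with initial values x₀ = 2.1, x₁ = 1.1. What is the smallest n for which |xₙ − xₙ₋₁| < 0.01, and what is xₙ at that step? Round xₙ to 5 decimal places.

n = 7, xₙ = 1.74147

h(2.1) = 9.1381000, h(1.1) = -5.7459000
x₂ = 1.1000000 − (-5.7459000)·(-1.0000000)/(-14.8840000) = 1.4860454;  |Δ| = 0.3860454
h(1.4860454) = -3.5300151
x₃ = 1.4860454 − (-3.5300151)·(0.3860454)/(2.2158849) = 2.1010350;  |Δ| = 0.6149896
h(2.1010350) = 9.1732602
x₄ = 2.1010350 − 9.1732602·(0.6149896)/(12.7032752) = 1.6569401;  |Δ| = 0.4440949
h(1.6569401) = -1.3990156
x₅ = 1.6569401 − (-1.3990156)·(-0.4440949)/(-10.5722757) = 1.7157066;  |Δ| = 0.0587665
h(1.7157066) = -0.4536199
x₆ = 1.7157066 − (-0.4536199)·(0.0587665)/(0.9453957) = 1.7439040;  |Δ| = 0.0281973
h(1.7439040) = 0.0428015
x₇ = 1.7439040 − 0.0428015·(0.0281973)/(0.4964214) = 1.7414728;  |Δ| = 0.0024312
|x₇ − x₆| = 0.0024312 < 0.01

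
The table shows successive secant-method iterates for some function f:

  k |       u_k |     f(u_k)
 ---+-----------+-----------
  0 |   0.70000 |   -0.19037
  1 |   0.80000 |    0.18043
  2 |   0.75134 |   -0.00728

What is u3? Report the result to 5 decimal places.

u3 = 0.75134 − (-0.00728)·(0.75134 − 0.80000) / (-0.00728 − 0.18043)
   = 0.75134 − (0.0003542)/(-0.1877100) = 0.7532272

0.75323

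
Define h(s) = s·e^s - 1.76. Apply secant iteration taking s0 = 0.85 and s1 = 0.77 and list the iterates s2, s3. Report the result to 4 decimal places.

h(0.85) = 0.228700, h(0.77) = -0.096980
s2 = 0.770000 − (-0.096980)·(0.770000 − 0.850000) / (-0.096980 − 0.228700) = 0.770000 − (0.007758)/(-0.325680) = 0.793822
h(0.793822) = -0.004197
s3 = 0.793822 − (-0.004197)·(0.793822 − 0.770000) / (-0.004197 − (-0.096980)) = 0.793822 − (-0.000100)/(0.092783) = 0.794900

0.7938, 0.7949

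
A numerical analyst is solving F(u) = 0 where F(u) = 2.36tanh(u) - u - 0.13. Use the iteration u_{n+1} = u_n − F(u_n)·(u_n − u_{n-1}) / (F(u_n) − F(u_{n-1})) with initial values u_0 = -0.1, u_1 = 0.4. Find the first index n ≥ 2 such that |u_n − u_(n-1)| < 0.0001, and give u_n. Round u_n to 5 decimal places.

n = 5, u_n = 0.09610

F(-0.1) = -0.2652165, F(0.4) = 0.3666796
u_2 = 0.4000000 − 0.3666796·(0.5000000)/(0.6318960) = 0.1098577;  |Δ| = 0.2901423
F(0.1098577) = 0.0183685
u_3 = 0.1098577 − 0.0183685·(-0.2901423)/(-0.3483111) = 0.0945568;  |Δ| = 0.0153009
F(0.0945568) = -0.0020655
u_4 = 0.0945568 − (-0.0020655)·(-0.0153009)/(-0.0204339) = 0.0961034;  |Δ| = 0.0015466
F(0.0961034) = 0.0000050
u_5 = 0.0961034 − 0.0000050·(0.0015466)/(0.0020704) = 0.0960997;  |Δ| = 0.0000037
|u_5 − u_4| = 0.0000037 < 0.0001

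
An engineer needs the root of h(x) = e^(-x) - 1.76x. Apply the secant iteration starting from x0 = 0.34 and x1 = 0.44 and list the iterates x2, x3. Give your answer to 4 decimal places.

0.3865, 0.3862

h(0.34) = 0.113370, h(0.44) = -0.130364
x2 = 0.440000 − (-0.130364)·(0.440000 − 0.340000) / (-0.130364 − 0.113370) = 0.440000 − (-0.013036)/(-0.243734) = 0.386514
h(0.386514) = -0.000843
x3 = 0.386514 − (-0.000843)·(0.386514 − 0.440000) / (-0.000843 − (-0.130364)) = 0.386514 − (0.000045)/(0.129520) = 0.386166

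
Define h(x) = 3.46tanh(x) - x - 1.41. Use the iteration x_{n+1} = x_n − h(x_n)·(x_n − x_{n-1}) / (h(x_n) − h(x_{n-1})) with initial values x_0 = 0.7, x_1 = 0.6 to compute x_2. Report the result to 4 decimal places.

0.7142

h(0.7) = -0.018887, h(0.6) = -0.151808
x_2 = 0.600000 − (-0.151808)·(0.600000 − 0.700000) / (-0.151808 − (-0.018887)) = 0.600000 − (0.015181)/(-0.132921) = 0.714210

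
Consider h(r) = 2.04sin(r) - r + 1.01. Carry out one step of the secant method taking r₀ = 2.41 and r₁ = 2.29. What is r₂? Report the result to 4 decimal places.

2.3947

h(2.41) = -0.037167, h(2.29) = 0.254754
r₂ = 2.290000 − 0.254754·(2.290000 − 2.410000) / (0.254754 − (-0.037167)) = 2.290000 − (-0.030571)/(0.291921) = 2.394722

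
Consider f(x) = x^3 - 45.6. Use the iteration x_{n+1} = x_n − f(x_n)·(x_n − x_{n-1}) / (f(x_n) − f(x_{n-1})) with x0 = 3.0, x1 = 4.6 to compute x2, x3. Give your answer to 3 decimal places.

3.423, 3.536

f(3.0) = -18.60000, f(4.6) = 51.73600
x2 = 4.60000 − 51.73600·(4.60000 − 3.00000) / (51.73600 − (-18.60000)) = 4.60000 − (82.77760)/(70.33600) = 3.42311
f(3.42311) = -5.48902
x3 = 3.42311 − (-5.48902)·(3.42311 − 4.60000) / (-5.48902 − 51.73600) = 3.42311 − (6.45996)/(-57.22502) = 3.53600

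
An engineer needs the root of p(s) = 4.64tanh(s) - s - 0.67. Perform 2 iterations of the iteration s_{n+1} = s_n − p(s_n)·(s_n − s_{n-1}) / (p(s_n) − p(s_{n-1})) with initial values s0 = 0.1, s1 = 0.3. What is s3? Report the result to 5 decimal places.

0.18672

p(0.1) = -0.3075405, p(0.3) = 0.3816905
s2 = 0.3000000 − 0.3816905·(0.3000000 − 0.1000000) / (0.3816905 − (-0.3075405)) = 0.3000000 − (0.0763381)/(0.6892310) = 0.1892416
p(0.1892416) = 0.0085055
s3 = 0.1892416 − 0.0085055·(0.1892416 − 0.3000000) / (0.0085055 − 0.3816905) = 0.1892416 − (-0.0009421)/(-0.3731850) = 0.1867173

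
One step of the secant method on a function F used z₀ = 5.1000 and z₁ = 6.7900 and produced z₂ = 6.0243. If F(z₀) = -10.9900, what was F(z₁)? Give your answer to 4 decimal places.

The secant line through (5.1000, -10.9900) and (6.7900, F(z₁)) crosses zero at z₂ = 6.0243.
So (5.1000, -10.9900), (6.7900, F(z₁)), (6.0243, 0) are collinear:
F(z₁) = -10.9900 · (6.7900 − 6.0243) / (5.1000 − 6.0243) = -10.9900 · (0.765700)/(-0.924300) = 9.104233

9.1042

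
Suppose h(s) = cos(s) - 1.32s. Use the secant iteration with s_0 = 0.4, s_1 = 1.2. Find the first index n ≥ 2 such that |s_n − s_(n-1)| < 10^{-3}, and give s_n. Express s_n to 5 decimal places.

n = 5, s_n = 0.61762

h(0.4) = 0.3930610, h(1.2) = -1.2216422
s_2 = 1.2000000 − (-1.2216422)·(0.8000000)/(-1.6147032) = 0.5947409;  |Δ| = 0.6052591
h(0.5947409) = 0.0432357
s_3 = 0.5947409 − 0.0432357·(-0.6052591)/(1.2648779) = 0.6154297;  |Δ| = 0.0206888
h(0.6154297) = 0.0041582
s_4 = 0.6154297 − 0.0041582·(0.0206888)/(-0.0390774) = 0.6176312;  |Δ| = 0.0022015
h(0.6176312) = -0.0000207
s_5 = 0.6176312 − (-0.0000207)·(0.0022015)/(-0.0041789) = 0.6176203;  |Δ| = 0.0000109
|s_5 − s_4| = 0.0000109 < 10^{-3}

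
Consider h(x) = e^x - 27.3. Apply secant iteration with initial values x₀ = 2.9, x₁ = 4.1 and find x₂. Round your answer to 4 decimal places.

3.1597

h(2.9) = -9.125855, h(4.1) = 33.040288
x₂ = 4.100000 − 33.040288·(4.100000 − 2.900000) / (33.040288 − (-9.125855)) = 4.100000 − (39.648345)/(42.166142) = 3.159711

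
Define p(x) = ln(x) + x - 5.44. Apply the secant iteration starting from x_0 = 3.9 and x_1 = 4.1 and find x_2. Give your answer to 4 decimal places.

4.0432

p(3.9) = -0.179023, p(4.1) = 0.070987
x_2 = 4.100000 − 0.070987·(4.100000 − 3.900000) / (0.070987 − (-0.179023)) = 4.100000 − (0.014197)/(0.250010) = 4.043213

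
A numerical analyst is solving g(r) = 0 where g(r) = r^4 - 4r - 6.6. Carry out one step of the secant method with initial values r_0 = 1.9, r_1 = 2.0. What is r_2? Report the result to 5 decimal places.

g(1.9) = -1.1679000, g(2.0) = 1.4000000
r_2 = 2.0000000 − 1.4000000·(2.0000000 − 1.9000000) / (1.4000000 − (-1.1679000)) = 2.0000000 − (0.1400000)/(2.5679000) = 1.9454807

1.94548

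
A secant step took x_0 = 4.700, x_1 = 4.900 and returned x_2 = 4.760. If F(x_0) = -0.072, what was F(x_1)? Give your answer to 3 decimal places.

The secant line through (4.700, -0.072) and (4.900, F(x_1)) crosses zero at x_2 = 4.760.
So (4.700, -0.072), (4.900, F(x_1)), (4.760, 0) are collinear:
F(x_1) = -0.072 · (4.900 − 4.760) / (4.700 − 4.760) = -0.072 · (0.14000)/(-0.06000) = 0.16800

0.168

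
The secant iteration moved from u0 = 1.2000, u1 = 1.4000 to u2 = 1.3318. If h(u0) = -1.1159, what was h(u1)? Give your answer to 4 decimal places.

0.5774

The secant line through (1.2000, -1.1159) and (1.4000, h(u1)) crosses zero at u2 = 1.3318.
So (1.2000, -1.1159), (1.4000, h(u1)), (1.3318, 0) are collinear:
h(u1) = -1.1159 · (1.4000 − 1.3318) / (1.2000 − 1.3318) = -1.1159 · (0.068200)/(-0.131800) = 0.577423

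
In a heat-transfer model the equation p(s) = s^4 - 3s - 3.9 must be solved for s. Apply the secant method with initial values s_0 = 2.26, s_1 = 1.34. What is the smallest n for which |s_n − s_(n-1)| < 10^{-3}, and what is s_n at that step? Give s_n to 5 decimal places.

p(2.26) = 15.4075778, p(1.34) = -4.6958206
s_2 = 1.3400000 − (-4.6958206)·(-0.9200000)/(-20.1033984) = 1.5548968;  |Δ| = 0.2148968
p(1.5548968) = -2.7193981
s_3 = 1.5548968 − (-2.7193981)·(0.2148968)/(1.9764226) = 1.8505774;  |Δ| = 0.2956806
p(1.8505774) = 2.2764033
s_4 = 1.8505774 − 2.2764033·(0.2956806)/(4.9958014) = 1.7158466;  |Δ| = 0.1347308
p(1.7158466) = -0.3796417
s_5 = 1.7158466 − (-0.3796417)·(-0.1347308)/(-2.6560451) = 1.7351043;  |Δ| = 0.0192577
p(1.7351043) = -0.0416793
s_6 = 1.7351043 − (-0.0416793)·(0.0192577)/(0.3379625) = 1.7374793;  |Δ| = 0.0023750
p(1.7374793) = 0.0009220
s_7 = 1.7374793 − 0.0009220·(0.0023750)/(0.0426013) = 1.7374279;  |Δ| = 0.0000514
|s_7 − s_6| = 0.0000514 < 10^{-3}

n = 7, s_n = 1.73743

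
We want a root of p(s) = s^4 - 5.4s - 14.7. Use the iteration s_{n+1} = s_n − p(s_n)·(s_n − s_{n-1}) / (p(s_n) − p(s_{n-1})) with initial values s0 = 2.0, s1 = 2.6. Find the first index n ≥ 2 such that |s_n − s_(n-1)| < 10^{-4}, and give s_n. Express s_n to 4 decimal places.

p(2.0) = -9.500000, p(2.6) = 16.957600
s2 = 2.600000 − 16.957600·(0.600000)/(26.457600) = 2.215439;  |Δ| = 0.384561
p(2.215439) = -2.573237
s3 = 2.215439 − (-2.573237)·(-0.384561)/(-19.530837) = 2.266106;  |Δ| = 0.050667
p(2.266106) = -0.566323
s4 = 2.266106 − (-0.566323)·(0.050667)/(2.006913) = 2.280403;  |Δ| = 0.014297
p(2.280403) = 0.028314
s5 = 2.280403 − 0.028314·(0.014297)/(0.594637) = 2.279723;  |Δ| = 0.000681
p(2.279723) = -0.000288
s6 = 2.279723 − (-0.000288)·(-0.000681)/(-0.028602) = 2.279729;  |Δ| = 0.000007
|s6 − s5| = 0.000007 < 10^{-4}

n = 6, s_n = 2.2797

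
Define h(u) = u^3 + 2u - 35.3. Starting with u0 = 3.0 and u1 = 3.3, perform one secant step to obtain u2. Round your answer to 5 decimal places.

h(3.0) = -2.3000000, h(3.3) = 7.2370000
u2 = 3.3000000 − 7.2370000·(3.3000000 − 3.0000000) / (7.2370000 − (-2.3000000)) = 3.3000000 − (2.1711000)/(9.5370000) = 3.0723498

3.07235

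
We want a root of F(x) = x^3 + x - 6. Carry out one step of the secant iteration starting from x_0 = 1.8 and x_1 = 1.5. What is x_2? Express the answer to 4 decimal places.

1.6224

F(1.8) = 1.632000, F(1.5) = -1.125000
x_2 = 1.500000 − (-1.125000)·(1.500000 − 1.800000) / (-1.125000 − 1.632000) = 1.500000 − (0.337500)/(-2.757000) = 1.622416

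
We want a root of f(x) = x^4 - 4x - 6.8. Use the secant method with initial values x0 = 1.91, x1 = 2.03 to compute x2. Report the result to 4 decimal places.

1.9525

f(1.91) = -1.131366, f(2.03) = 2.061817
x2 = 2.030000 − 2.061817·(2.030000 − 1.910000) / (2.061817 − (-1.131366)) = 2.030000 − (0.247418)/(3.193183) = 1.952517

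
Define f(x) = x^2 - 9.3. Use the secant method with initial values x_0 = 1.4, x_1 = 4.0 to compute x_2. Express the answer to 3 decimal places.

2.759

f(1.4) = -7.34000, f(4.0) = 6.70000
x_2 = 4.00000 − 6.70000·(4.00000 − 1.40000) / (6.70000 − (-7.34000)) = 4.00000 − (17.42000)/(14.04000) = 2.75926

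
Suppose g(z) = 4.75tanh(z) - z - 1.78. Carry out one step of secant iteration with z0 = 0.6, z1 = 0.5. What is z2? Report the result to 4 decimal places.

0.5332

g(0.6) = 0.170985, g(0.5) = -0.084944
z2 = 0.500000 − (-0.084944)·(0.500000 − 0.600000) / (-0.084944 − 0.170985) = 0.500000 − (0.008494)/(-0.255929) = 0.533190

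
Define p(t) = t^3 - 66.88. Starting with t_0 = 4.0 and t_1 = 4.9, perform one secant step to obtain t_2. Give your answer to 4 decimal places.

p(4.0) = -2.880000, p(4.9) = 50.769000
t_2 = 4.900000 − 50.769000·(4.900000 − 4.000000) / (50.769000 − (-2.880000)) = 4.900000 − (45.692100)/(53.649000) = 4.048314

4.0483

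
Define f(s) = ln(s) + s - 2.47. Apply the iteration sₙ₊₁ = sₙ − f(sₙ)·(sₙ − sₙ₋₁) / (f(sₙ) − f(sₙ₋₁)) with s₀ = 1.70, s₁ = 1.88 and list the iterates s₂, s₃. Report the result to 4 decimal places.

1.8535, 1.8531

f(1.70) = -0.239372, f(1.88) = 0.041272
s₂ = 1.880000 − 0.041272·(1.880000 − 1.700000) / (0.041272 − (-0.239372)) = 1.880000 − (0.007429)/(0.280644) = 1.853529
f(1.853529) = 0.000620
s₃ = 1.853529 − 0.000620·(1.853529 − 1.880000) / (0.000620 − 0.041272) = 1.853529 − (-0.000016)/(-0.040651) = 1.853125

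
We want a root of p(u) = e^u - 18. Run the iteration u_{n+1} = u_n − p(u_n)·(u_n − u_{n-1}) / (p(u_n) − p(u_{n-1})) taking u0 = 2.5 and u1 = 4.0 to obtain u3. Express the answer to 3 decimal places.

2.805

p(2.5) = -5.81751, p(4.0) = 36.59815
u2 = 4.00000 − 36.59815·(4.00000 − 2.50000) / (36.59815 − (-5.81751)) = 4.00000 − (54.89723)/(42.41566) = 2.70573
p(2.70573) = -3.03473
u3 = 2.70573 − (-3.03473)·(2.70573 − 4.00000) / (-3.03473 − 36.59815) = 2.70573 − (3.92776)/(-39.63288) = 2.80484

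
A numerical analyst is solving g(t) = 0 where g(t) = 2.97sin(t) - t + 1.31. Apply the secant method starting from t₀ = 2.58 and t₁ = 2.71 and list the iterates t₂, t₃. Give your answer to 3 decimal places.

g(2.58) = 0.31163, g(2.71) = -0.15760
t₂ = 2.71000 − (-0.15760)·(2.71000 − 2.58000) / (-0.15760 − 0.31163) = 2.71000 − (-0.02049)/(-0.46922) = 2.66634
g(2.66634) = 0.00263
t₃ = 2.66634 − 0.00263·(2.66634 − 2.71000) / (0.00263 − (-0.15760)) = 2.66634 − (-0.00011)/(0.16023) = 2.66705

2.666, 2.667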